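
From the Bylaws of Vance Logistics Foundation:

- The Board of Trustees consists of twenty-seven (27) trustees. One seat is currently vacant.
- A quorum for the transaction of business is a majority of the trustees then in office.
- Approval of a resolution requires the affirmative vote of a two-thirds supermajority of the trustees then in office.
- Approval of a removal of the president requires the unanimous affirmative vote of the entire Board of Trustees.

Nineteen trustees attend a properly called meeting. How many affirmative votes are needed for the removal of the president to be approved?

The removal of the president requires the unanimous vote of the entire Board of Trustees (27).
Unanimous means all 27.
(Only 19 can vote, so the removal of the president cannot pass at this meeting, but the required vote is still 27.)

27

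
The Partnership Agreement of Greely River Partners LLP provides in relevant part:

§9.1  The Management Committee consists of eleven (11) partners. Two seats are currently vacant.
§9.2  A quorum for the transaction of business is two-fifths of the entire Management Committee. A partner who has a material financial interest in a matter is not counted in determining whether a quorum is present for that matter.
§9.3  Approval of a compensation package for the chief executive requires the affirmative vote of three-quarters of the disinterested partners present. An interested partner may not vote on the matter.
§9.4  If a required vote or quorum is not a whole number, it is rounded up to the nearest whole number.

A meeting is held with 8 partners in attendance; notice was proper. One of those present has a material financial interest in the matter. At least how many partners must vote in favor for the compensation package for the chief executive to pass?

The compensation package for the chief executive requires three-fourths of the disinterested partners present (8 − 1 = 7).
3/4 of 7 = 5.25, rounded up to 6.

6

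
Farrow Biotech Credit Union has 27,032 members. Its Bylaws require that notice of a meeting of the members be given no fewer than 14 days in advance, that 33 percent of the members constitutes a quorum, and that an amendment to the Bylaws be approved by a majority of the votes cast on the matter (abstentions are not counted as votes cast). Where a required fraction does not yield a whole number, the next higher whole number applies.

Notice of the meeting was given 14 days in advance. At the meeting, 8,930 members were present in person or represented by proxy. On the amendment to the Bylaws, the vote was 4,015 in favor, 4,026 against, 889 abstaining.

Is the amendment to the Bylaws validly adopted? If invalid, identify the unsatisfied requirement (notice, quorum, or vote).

Invalid — vote requirement not satisfied.

Notice: 14 days given; 14 required. Satisfied.
Quorum: 33% of 27,032 = 8,920.56, rounded up to 8,921; 8,930 present. Satisfied.
Vote: requires a majority of the votes cast (8,930 − 889 abstaining = 8,041); a majority of 8041 is 4021, so 4,021 needed; 4,015 in favor. Not satisfied.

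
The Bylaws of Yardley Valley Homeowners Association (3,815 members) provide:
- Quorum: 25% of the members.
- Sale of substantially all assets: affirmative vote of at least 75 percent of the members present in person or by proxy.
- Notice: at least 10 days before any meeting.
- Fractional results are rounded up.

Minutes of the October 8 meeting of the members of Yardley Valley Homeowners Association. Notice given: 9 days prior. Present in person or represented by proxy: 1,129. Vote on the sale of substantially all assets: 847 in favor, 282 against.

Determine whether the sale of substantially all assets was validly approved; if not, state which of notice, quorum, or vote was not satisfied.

Invalid — notice requirement not satisfied.

Notice: 9 days given; 10 required. Not satisfied.
Quorum: 25% of 3,815 = 953.75, rounded up to 954; 1,129 present. Satisfied.
Vote: requires three-fourths of those present (1,129); 3/4 of 1129 = 846.75, rounded up to 847, so 847 needed; 847 in favor. Satisfied.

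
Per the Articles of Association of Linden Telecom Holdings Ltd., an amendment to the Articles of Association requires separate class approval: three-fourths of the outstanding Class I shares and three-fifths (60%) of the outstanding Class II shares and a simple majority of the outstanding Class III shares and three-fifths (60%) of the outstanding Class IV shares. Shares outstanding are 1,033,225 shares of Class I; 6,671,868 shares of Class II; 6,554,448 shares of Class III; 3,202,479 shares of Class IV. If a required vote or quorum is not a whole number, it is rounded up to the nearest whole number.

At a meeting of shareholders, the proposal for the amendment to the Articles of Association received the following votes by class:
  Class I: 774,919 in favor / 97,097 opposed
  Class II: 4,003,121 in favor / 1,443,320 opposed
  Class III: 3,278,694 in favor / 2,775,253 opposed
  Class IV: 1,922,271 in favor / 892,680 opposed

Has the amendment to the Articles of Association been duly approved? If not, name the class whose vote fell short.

Approved — every class gave the required vote.

Class I: 3/4 of 1033225 = 774918.75, rounded up to 774919; 774,919 required, 774,919 in favor — approved.
Class II: 3/5 of 6671868 = 4003120.80, rounded up to 4003121; 4,003,121 required, 4,003,121 in favor — approved.
Class III: a majority of 6554448 is 3277225; 3,277,225 required, 3,278,694 in favor — approved.
Class IV: 3/5 of 3202479 = 1921487.40, rounded up to 1921488; 1,921,488 required, 1,922,271 in favor — approved.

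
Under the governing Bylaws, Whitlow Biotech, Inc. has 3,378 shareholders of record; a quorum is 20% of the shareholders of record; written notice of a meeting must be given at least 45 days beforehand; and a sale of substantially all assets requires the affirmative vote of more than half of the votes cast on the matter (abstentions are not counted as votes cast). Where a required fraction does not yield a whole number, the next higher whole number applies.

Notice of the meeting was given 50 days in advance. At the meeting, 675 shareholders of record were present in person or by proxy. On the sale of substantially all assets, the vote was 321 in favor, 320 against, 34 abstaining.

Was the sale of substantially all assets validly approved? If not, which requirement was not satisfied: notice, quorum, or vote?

Notice: 50 days given; 45 required. Satisfied.
Quorum: 20% of 3,378 = 675.60, rounded up to 676; 675 present. Not satisfied.
Vote: requires a majority of the votes cast (675 − 34 abstaining = 641); a majority of 641 is 321, so 321 needed; 321 in favor. Satisfied.

Invalid — quorum requirement not satisfied.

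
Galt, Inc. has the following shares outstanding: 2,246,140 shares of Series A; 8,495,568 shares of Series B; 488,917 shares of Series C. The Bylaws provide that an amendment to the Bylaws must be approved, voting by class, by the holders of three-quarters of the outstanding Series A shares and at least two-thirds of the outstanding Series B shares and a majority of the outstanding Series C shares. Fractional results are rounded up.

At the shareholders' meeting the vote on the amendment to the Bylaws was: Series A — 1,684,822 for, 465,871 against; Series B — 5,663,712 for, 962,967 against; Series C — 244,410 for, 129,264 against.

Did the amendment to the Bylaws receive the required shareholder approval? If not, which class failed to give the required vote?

Series A: 3/4 of 2246140 = 1684605; 1,684,605 required, 1,684,822 in favor — approved.
Series B: 2/3 of 8495568 = 5663712; 5,663,712 required, 5,663,712 in favor — approved.
Series C: a majority of 488917 is 244459; 244,459 required, 244,410 in favor — not approved.

Not approved — the Series C shares did not give the required vote.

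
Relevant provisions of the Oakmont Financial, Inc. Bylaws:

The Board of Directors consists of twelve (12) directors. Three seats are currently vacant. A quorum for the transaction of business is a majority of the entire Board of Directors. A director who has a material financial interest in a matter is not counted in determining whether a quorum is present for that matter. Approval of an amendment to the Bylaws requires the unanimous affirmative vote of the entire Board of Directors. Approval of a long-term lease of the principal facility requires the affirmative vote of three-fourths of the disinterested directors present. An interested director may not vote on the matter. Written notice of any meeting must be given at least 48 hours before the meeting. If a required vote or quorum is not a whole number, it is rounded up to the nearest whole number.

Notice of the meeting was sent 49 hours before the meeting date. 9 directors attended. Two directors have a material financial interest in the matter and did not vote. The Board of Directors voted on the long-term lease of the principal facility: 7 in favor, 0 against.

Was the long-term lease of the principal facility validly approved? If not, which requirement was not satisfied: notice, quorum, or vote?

Valid — all requirements satisfied.

Notice: 49 hours given; 48 required (49 ≥ 48). Satisfied.
Quorum: 9 present, but the 2 interested directors do not count, leaving 7. Quorum is 7. Satisfied.
Vote: the long-term lease of the principal facility requires three-fourths of the disinterested directors present (9 − 2 = 7). 3/4 of 7 = 5.25, rounded up to 6, so 6 affirmative votes are needed; 7 voted in favor. Satisfied.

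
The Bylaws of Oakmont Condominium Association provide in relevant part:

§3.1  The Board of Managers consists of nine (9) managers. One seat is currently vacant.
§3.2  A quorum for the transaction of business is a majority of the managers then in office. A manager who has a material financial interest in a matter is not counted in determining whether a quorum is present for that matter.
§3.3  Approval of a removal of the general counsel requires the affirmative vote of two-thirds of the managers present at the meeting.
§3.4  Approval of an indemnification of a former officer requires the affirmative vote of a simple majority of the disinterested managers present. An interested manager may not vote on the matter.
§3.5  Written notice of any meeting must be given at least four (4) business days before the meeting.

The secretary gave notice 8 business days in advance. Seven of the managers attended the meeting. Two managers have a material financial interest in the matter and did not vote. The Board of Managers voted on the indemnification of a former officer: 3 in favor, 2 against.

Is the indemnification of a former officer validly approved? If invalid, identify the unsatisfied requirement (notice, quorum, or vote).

Valid — all requirements satisfied.

Notice: 8 business days given; 4 required (8 ≥ 4). Satisfied.
Quorum: 7 present, but the 2 interested managers do not count, leaving 5. Quorum is 5. Satisfied.
Vote: the indemnification of a former officer requires a majority of the disinterested managers present (7 − 2 = 5). A majority of 5 is 3, so 3 affirmative votes are needed; 3 voted in favor. Satisfied.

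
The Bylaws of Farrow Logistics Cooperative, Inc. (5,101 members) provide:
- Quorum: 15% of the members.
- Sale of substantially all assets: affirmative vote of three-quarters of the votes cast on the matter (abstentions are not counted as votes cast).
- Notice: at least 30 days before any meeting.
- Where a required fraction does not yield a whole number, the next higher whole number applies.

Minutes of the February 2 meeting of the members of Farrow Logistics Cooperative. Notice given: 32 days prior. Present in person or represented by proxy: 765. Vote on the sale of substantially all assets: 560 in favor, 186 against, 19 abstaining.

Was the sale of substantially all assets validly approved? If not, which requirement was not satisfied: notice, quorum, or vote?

Notice: 32 days given; 30 required. Satisfied.
Quorum: 15% of 5,101 = 765.15, rounded up to 766; 765 present. Not satisfied.
Vote: requires three-fourths of the votes cast (765 − 19 abstaining = 746); 3/4 of 746 = 559.50, rounded up to 560, so 560 needed; 560 in favor. Satisfied.

Invalid — quorum requirement not satisfied.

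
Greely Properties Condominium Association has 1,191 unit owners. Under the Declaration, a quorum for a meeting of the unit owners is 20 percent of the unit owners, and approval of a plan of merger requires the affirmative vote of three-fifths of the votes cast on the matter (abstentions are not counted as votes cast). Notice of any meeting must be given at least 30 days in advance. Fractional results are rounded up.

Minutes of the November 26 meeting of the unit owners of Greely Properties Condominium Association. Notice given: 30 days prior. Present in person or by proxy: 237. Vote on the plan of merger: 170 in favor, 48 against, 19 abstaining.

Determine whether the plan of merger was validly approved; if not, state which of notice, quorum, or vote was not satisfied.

Notice: 30 days given; 30 required. Satisfied.
Quorum: 20% of 1,191 = 238.20, rounded up to 239; 237 present. Not satisfied.
Vote: requires three-fifths of the votes cast (237 − 19 abstaining = 218); 3/5 of 218 = 130.80, rounded up to 131, so 131 needed; 170 in favor. Satisfied.

Invalid — quorum requirement not satisfied.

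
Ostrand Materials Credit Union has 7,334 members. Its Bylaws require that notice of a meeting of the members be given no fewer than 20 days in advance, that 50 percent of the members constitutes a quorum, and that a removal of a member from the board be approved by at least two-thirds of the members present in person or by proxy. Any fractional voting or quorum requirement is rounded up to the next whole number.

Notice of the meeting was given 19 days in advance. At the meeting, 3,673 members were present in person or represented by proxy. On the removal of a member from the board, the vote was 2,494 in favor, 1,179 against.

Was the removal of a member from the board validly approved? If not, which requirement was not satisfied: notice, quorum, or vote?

Invalid — notice requirement not satisfied.

Notice: 19 days given; 20 required. Not satisfied.
Quorum: 50% of 7,334 = 3,667; 3,673 present. Satisfied.
Vote: requires two-thirds of those present (3,673); 2/3 of 3673 = 2448.67, rounded up to 2449, so 2,449 needed; 2,494 in favor. Satisfied.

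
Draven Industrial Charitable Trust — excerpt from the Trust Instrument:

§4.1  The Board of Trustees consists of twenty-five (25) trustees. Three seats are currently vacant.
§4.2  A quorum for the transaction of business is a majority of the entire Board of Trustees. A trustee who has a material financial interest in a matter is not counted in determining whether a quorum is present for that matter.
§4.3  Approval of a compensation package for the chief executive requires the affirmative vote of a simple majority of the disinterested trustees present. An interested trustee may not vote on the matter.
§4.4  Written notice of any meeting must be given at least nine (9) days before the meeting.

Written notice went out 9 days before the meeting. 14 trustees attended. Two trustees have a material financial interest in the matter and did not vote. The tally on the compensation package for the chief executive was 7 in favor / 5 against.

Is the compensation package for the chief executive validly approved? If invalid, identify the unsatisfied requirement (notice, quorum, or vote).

Notice: 9 days given; 9 required (9 ≥ 9). Satisfied.
Quorum: 14 present, but the 2 interested trustees do not count, leaving 12. Quorum is 13. Not satisfied.
Vote: the compensation package for the chief executive requires a majority of the disinterested trustees present (14 − 2 = 12). A majority of 12 is 7, so 7 affirmative votes are needed; 7 voted in favor. Satisfied. (Moot — without a quorum no business can be validly transacted.)

Invalid — quorum requirement not satisfied.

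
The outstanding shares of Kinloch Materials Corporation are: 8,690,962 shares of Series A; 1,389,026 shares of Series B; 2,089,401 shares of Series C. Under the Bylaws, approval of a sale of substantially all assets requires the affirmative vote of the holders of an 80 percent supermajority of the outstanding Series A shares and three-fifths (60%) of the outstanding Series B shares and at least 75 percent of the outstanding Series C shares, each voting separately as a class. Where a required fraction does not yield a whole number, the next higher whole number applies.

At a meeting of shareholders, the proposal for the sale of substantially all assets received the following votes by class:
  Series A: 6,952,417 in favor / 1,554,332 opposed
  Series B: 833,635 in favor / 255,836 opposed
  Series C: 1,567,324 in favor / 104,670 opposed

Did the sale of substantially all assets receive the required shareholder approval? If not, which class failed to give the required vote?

Not approved — the Series A shares did not give the required vote.

Series A: 4/5 of 8690962 = 6952769.60, rounded up to 6952770; 6,952,770 required, 6,952,417 in favor — not approved.
Series B: 3/5 of 1389026 = 833415.60, rounded up to 833416; 833,416 required, 833,635 in favor — approved.
Series C: 3/4 of 2089401 = 1567050.75, rounded up to 1567051; 1,567,051 required, 1,567,324 in favor — approved.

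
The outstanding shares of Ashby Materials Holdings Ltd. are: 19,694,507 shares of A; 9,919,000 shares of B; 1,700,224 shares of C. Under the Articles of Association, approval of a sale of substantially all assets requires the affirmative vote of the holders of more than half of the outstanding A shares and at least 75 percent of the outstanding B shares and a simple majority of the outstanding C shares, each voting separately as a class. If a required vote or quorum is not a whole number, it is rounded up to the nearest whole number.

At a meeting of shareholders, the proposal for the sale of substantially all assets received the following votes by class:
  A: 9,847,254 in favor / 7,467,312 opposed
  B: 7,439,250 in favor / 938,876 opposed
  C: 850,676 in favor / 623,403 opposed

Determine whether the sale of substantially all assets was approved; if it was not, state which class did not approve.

A: a majority of 19694507 is 9847254; 9,847,254 required, 9,847,254 in favor — approved.
B: 3/4 of 9919000 = 7439250; 7,439,250 required, 7,439,250 in favor — approved.
C: a majority of 1700224 is 850113; 850,113 required, 850,676 in favor — approved.

Approved — every class gave the required vote.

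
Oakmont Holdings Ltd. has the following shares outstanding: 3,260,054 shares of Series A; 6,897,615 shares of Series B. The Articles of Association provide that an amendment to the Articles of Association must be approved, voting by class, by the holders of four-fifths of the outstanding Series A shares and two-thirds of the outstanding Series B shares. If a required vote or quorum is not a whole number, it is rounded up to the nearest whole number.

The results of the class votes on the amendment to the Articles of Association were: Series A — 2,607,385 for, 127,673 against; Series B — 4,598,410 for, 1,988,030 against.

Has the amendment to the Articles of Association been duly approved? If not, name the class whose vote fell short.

Series A: 4/5 of 3260054 = 2608043.20, rounded up to 2608044; 2,608,044 required, 2,607,385 in favor — not approved.
Series B: 2/3 of 6897615 = 4598410; 4,598,410 required, 4,598,410 in favor — approved.

Not approved — the Series A shares did not give the required vote.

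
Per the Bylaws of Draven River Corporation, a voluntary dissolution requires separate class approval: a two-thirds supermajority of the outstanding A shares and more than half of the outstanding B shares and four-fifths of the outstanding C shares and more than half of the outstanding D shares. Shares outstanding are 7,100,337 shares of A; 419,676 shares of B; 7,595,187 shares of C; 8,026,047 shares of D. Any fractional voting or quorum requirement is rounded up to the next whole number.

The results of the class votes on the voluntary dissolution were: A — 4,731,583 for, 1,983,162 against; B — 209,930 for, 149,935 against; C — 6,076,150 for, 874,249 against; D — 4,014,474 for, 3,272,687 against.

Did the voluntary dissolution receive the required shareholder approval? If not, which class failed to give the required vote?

Not approved — the A shares did not give the required vote.

A: 2/3 of 7100337 = 4733558; 4,733,558 required, 4,731,583 in favor — not approved.
B: a majority of 419676 is 209839; 209,839 required, 209,930 in favor — approved.
C: 4/5 of 7595187 = 6076149.60, rounded up to 6076150; 6,076,150 required, 6,076,150 in favor — approved.
D: a majority of 8026047 is 4013024; 4,013,024 required, 4,014,474 in favor — approved.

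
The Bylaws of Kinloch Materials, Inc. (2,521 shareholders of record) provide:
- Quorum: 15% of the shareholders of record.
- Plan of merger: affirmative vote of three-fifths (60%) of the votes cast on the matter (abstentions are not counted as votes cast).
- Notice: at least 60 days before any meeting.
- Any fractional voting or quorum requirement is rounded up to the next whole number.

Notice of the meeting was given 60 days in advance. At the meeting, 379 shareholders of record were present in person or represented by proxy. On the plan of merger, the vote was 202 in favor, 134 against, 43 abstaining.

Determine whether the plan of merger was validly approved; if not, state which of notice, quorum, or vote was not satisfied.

Notice: 60 days given; 60 required. Satisfied.
Quorum: 15% of 2,521 = 378.15, rounded up to 379; 379 present. Satisfied.
Vote: requires three-fifths of the votes cast (379 − 43 abstaining = 336); 3/5 of 336 = 201.60, rounded up to 202, so 202 needed; 202 in favor. Satisfied.

Valid — all requirements satisfied.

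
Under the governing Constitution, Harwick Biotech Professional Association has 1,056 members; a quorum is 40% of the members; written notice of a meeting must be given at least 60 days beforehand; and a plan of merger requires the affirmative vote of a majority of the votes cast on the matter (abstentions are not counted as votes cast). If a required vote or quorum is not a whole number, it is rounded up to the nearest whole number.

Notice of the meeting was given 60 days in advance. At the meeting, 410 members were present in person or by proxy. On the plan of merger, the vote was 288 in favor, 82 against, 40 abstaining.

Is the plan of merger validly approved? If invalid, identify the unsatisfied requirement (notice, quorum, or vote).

Invalid — quorum requirement not satisfied.

Notice: 60 days given; 60 required. Satisfied.
Quorum: 40% of 1,056 = 422.40, rounded up to 423; 410 present. Not satisfied.
Vote: requires a majority of the votes cast (410 − 40 abstaining = 370); a majority of 370 is 186, so 186 needed; 288 in favor. Satisfied.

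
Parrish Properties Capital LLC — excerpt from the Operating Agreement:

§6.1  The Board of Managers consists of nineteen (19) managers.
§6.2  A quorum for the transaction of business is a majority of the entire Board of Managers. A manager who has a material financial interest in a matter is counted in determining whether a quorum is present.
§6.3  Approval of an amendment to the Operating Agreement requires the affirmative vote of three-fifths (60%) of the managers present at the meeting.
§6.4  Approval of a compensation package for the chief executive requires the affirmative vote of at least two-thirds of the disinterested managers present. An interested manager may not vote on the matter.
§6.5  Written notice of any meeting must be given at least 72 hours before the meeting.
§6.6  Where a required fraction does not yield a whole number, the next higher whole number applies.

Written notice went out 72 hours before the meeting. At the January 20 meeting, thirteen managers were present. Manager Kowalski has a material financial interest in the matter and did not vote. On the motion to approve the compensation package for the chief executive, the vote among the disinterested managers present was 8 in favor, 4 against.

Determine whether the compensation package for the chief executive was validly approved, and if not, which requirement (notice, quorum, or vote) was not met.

Notice: 72 hours given; 72 required (72 ≥ 72). Satisfied.
Quorum: 13 present (interested managers count toward quorum); quorum is 10. Satisfied.
Vote: the compensation package for the chief executive requires two-thirds of the disinterested managers present (13 − 1 = 12). 2/3 of 12 = 8, so 8 affirmative votes are needed; 8 voted in favor. Satisfied.

Valid — all requirements satisfied.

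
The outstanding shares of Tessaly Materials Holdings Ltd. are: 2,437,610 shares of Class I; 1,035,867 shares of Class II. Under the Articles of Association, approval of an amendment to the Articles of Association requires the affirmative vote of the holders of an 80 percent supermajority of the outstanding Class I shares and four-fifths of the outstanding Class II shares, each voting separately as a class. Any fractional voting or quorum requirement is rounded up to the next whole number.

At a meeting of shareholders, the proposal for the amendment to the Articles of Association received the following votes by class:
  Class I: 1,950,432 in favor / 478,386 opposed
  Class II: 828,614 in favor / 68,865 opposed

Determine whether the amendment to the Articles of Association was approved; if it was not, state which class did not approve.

Not approved — the Class II shares did not give the required vote.

Class I: 4/5 of 2437610 = 1950088; 1,950,088 required, 1,950,432 in favor — approved.
Class II: 4/5 of 1035867 = 828693.60, rounded up to 828694; 828,694 required, 828,614 in favor — not approved.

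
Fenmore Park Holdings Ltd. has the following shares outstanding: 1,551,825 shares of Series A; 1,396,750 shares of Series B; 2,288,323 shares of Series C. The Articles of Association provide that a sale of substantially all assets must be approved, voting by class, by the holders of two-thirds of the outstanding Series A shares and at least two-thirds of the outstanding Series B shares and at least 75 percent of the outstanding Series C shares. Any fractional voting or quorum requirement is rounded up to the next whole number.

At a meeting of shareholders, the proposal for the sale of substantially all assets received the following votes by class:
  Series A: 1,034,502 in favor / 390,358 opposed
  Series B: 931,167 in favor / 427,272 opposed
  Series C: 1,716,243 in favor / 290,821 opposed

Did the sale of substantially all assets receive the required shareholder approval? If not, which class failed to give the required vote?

Not approved — the Series A shares did not give the required vote.

Series A: 2/3 of 1551825 = 1034550; 1,034,550 required, 1,034,502 in favor — not approved.
Series B: 2/3 of 1396750 = 931166.67, rounded up to 931167; 931,167 required, 931,167 in favor — approved.
Series C: 3/4 of 2288323 = 1716242.25, rounded up to 1716243; 1,716,243 required, 1,716,243 in favor — approved.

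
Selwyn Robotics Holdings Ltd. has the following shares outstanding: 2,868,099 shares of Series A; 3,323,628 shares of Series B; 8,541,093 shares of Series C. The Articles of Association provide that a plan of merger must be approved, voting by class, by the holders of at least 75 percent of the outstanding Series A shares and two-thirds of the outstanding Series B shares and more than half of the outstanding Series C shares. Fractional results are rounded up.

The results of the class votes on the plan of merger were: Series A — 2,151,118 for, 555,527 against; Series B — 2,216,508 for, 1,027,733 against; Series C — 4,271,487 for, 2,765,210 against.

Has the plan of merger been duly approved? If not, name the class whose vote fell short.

Series A: 3/4 of 2868099 = 2151074.25, rounded up to 2151075; 2,151,075 required, 2,151,118 in favor — approved.
Series B: 2/3 of 3323628 = 2215752; 2,215,752 required, 2,216,508 in favor — approved.
Series C: a majority of 8541093 is 4270547; 4,270,547 required, 4,271,487 in favor — approved.

Approved — every class gave the required vote.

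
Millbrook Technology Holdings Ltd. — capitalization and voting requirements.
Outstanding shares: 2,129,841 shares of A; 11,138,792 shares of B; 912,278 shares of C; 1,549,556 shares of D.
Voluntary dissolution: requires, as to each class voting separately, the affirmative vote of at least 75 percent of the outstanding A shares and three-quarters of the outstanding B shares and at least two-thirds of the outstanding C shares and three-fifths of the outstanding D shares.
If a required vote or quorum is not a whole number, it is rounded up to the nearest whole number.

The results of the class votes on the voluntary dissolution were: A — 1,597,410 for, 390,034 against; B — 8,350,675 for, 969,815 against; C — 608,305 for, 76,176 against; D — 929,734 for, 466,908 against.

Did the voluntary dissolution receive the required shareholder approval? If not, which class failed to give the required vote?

A: 3/4 of 2129841 = 1597380.75, rounded up to 1597381; 1,597,381 required, 1,597,410 in favor — approved.
B: 3/4 of 11138792 = 8354094; 8,354,094 required, 8,350,675 in favor — not approved.
C: 2/3 of 912278 = 608185.33, rounded up to 608186; 608,186 required, 608,305 in favor — approved.
D: 3/5 of 1549556 = 929733.60, rounded up to 929734; 929,734 required, 929,734 in favor — approved.

Not approved — the B shares did not give the required vote.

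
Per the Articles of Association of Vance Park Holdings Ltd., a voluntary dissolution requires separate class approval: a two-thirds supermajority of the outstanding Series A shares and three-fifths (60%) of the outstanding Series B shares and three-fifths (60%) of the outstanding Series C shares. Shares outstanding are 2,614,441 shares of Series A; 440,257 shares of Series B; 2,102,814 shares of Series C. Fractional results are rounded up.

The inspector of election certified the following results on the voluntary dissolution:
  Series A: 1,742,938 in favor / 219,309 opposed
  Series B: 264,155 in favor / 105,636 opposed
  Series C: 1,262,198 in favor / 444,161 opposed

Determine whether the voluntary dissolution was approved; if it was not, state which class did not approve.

Not approved — the Series A shares did not give the required vote.

Series A: 2/3 of 2614441 = 1742960.67, rounded up to 1742961; 1,742,961 required, 1,742,938 in favor — not approved.
Series B: 3/5 of 440257 = 264154.20, rounded up to 264155; 264,155 required, 264,155 in favor — approved.
Series C: 3/5 of 2102814 = 1261688.40, rounded up to 1261689; 1,261,689 required, 1,262,198 in favor — approved.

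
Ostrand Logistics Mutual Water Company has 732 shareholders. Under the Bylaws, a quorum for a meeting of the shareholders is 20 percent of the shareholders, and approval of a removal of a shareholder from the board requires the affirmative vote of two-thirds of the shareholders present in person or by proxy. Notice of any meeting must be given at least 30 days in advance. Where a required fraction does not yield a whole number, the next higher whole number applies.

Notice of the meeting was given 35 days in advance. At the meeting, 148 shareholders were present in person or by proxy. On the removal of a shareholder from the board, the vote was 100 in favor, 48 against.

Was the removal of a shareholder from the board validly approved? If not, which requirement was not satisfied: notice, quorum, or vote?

Valid — all requirements satisfied.

Notice: 35 days given; 30 required. Satisfied.
Quorum: 20% of 732 = 146.40, rounded up to 147; 148 present. Satisfied.
Vote: requires two-thirds of those present (148); 2/3 of 148 = 98.67, rounded up to 99, so 99 needed; 100 in favor. Satisfied.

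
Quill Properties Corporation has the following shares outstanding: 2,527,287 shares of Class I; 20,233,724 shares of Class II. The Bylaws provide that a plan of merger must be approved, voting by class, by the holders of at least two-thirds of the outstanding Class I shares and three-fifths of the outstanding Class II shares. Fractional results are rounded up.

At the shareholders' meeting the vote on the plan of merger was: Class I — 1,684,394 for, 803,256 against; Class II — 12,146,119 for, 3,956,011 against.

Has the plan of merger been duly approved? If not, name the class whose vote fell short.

Not approved — the Class I shares did not give the required vote.

Class I: 2/3 of 2527287 = 1684858; 1,684,858 required, 1,684,394 in favor — not approved.
Class II: 3/5 of 20233724 = 12140234.40, rounded up to 12140235; 12,140,235 required, 12,146,119 in favor — approved.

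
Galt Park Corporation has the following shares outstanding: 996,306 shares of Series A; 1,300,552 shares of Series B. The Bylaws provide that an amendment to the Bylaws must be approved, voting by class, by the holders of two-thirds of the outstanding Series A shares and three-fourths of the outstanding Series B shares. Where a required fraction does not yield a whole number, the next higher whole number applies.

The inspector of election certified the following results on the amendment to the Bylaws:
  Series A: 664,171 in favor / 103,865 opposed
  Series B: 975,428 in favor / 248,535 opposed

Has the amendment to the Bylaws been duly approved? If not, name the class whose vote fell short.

Series A: 2/3 of 996306 = 664204; 664,204 required, 664,171 in favor — not approved.
Series B: 3/4 of 1300552 = 975414; 975,414 required, 975,428 in favor — approved.

Not approved — the Series A shares did not give the required vote.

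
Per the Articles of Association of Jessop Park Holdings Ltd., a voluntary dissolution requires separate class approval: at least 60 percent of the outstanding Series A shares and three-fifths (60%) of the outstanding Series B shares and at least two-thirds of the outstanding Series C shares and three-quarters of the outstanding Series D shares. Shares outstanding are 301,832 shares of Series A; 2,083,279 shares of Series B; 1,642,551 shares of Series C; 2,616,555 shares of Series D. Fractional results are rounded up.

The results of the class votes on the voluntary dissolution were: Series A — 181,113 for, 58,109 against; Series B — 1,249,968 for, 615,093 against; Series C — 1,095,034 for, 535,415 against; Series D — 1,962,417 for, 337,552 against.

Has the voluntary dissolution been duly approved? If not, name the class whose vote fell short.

Series A: 3/5 of 301832 = 181099.20, rounded up to 181100; 181,100 required, 181,113 in favor — approved.
Series B: 3/5 of 2083279 = 1249967.40, rounded up to 1249968; 1,249,968 required, 1,249,968 in favor — approved.
Series C: 2/3 of 1642551 = 1095034; 1,095,034 required, 1,095,034 in favor — approved.
Series D: 3/4 of 2616555 = 1962416.25, rounded up to 1962417; 1,962,417 required, 1,962,417 in favor — approved.

Approved — every class gave the required vote.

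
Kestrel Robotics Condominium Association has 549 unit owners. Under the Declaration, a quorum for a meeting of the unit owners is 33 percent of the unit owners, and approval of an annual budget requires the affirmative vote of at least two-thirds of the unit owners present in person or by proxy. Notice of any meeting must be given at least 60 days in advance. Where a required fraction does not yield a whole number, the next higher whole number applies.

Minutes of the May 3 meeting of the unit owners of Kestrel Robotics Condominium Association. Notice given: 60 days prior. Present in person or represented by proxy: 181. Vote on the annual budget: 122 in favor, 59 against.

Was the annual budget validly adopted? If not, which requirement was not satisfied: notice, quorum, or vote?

Notice: 60 days given; 60 required. Satisfied.
Quorum: 33% of 549 = 181.17, rounded up to 182; 181 present. Not satisfied.
Vote: requires two-thirds of those present (181); 2/3 of 181 = 120.67, rounded up to 121, so 121 needed; 122 in favor. Satisfied.

Invalid — quorum requirement not satisfied.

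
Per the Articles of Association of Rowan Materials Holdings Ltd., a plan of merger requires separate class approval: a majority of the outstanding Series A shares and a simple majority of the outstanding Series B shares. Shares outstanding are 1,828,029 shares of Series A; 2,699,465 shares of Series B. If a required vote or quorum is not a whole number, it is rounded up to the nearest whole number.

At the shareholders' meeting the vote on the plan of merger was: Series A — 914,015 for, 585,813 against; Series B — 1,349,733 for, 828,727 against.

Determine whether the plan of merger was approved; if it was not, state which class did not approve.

Series A: a majority of 1828029 is 914015; 914,015 required, 914,015 in favor — approved.
Series B: a majority of 2699465 is 1349733; 1,349,733 required, 1,349,733 in favor — approved.

Approved — every class gave the required vote.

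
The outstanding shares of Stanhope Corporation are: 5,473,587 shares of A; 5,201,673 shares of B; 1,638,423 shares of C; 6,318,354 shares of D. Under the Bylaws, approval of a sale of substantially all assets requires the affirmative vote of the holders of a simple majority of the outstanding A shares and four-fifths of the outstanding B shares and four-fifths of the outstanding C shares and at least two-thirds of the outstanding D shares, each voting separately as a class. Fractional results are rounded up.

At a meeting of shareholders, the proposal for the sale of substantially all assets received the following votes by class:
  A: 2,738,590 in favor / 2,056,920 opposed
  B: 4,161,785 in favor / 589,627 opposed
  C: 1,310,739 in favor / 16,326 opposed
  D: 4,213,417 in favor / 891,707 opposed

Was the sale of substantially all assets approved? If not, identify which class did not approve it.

Approved — every class gave the required vote.

A: a majority of 5473587 is 2736794; 2,736,794 required, 2,738,590 in favor — approved.
B: 4/5 of 5201673 = 4161338.40, rounded up to 4161339; 4,161,339 required, 4,161,785 in favor — approved.
C: 4/5 of 1638423 = 1310738.40, rounded up to 1310739; 1,310,739 required, 1,310,739 in favor — approved.
D: 2/3 of 6318354 = 4212236; 4,212,236 required, 4,213,417 in favor — approved.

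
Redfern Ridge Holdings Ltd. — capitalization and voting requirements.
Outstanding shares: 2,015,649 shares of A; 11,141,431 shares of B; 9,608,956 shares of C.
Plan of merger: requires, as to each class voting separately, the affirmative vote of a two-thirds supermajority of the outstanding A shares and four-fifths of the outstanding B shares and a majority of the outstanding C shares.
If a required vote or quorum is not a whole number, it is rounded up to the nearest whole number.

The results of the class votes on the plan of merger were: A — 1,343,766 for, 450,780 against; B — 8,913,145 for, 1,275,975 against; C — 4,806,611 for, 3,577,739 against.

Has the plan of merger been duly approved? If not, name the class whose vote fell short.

Approved — every class gave the required vote.

A: 2/3 of 2015649 = 1343766; 1,343,766 required, 1,343,766 in favor — approved.
B: 4/5 of 11141431 = 8913144.80, rounded up to 8913145; 8,913,145 required, 8,913,145 in favor — approved.
C: a majority of 9608956 is 4804479; 4,804,479 required, 4,806,611 in favor — approved.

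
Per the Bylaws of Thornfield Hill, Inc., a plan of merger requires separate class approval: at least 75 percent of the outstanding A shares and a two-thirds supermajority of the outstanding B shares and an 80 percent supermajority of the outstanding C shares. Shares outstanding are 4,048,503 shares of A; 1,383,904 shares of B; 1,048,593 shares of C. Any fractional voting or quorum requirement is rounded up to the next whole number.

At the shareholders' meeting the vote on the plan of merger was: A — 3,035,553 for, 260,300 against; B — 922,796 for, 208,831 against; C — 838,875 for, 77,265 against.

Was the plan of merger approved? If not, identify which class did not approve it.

A: 3/4 of 4048503 = 3036377.25, rounded up to 3036378; 3,036,378 required, 3,035,553 in favor — not approved.
B: 2/3 of 1383904 = 922602.67, rounded up to 922603; 922,603 required, 922,796 in favor — approved.
C: 4/5 of 1048593 = 838874.40, rounded up to 838875; 838,875 required, 838,875 in favor — approved.

Not approved — the A shares did not give the required vote.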